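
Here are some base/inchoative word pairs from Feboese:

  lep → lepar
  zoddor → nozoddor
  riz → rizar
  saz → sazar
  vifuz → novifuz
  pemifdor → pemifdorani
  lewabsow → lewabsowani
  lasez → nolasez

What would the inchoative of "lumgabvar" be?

saz and lasez both end in -z yet inflect differently (sazar, nolasez), so the final letter is not what conditions the rule; the number of vowels is.
"lumgabvar" has 3 vowels. The stems with 3 vowels (lewabsow → lewabsowani, pemifdor → pemifdorani) add -ani.
The other patterns: stems with 1 vowel add -ar; stems with 2 vowels add the prefix no-.
So lumgabvar → lumgabvarani.

lumgabvarani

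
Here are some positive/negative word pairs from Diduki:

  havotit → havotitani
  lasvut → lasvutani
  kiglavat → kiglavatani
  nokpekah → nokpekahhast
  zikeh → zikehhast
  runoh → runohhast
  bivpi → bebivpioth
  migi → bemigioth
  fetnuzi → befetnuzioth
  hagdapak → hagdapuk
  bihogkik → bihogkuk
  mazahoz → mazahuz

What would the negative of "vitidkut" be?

kiglavat and nokpekah both have last vowel 'a' yet inflect differently (kiglavatani, nokpekahhast), so the last vowel is not what conditions the rule; the final letter is.
"vitidkut" ends in -t. The stems ending in -t (havotit → havotitani, lasvut → lasvutani, kiglavat → kiglavatani) add -ani.
The other patterns: stems ending in -h double the final consonant and add -ast; stems ending in -i add be- … -oth around the stem; stems ending in -k or -z change the last vowel to 'u'.
So vitidkut → vitidkutani.

vitidkutani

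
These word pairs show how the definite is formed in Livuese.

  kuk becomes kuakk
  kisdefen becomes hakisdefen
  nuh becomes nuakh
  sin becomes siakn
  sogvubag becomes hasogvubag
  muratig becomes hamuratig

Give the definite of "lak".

sin and kisdefen both end in -n yet inflect differently (siakn, hakisdefen), so the final letter is not what conditions the rule; the number of vowels is.
"lak" has 1 vowel. The stems with 1 vowel (sin → siakn, kuk → kuakk, nuh → nuakh) insert -ak- after the first vowel.
The other pattern: stems with 3 vowels add the prefix ha-.
So lak → laakk.

laakk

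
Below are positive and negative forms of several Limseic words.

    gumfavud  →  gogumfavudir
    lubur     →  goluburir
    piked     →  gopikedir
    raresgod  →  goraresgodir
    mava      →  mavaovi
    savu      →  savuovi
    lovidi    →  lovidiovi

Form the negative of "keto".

ketoovi

gumfavud and savu both have last vowel 'u' yet inflect differently (gogumfavudir, savuovi), so the last vowel is not what conditions the rule; whether the stem ends in a vowel or a consonant is.
"keto" ends in a vowel. The stems ending in a vowel (mava → mavaovi, savu → savuovi, lovidi → lovidiovi) add -ovi.
The other pattern: stems ending in a consonant add go- … -ir around the stem.
So keto → ketoovi.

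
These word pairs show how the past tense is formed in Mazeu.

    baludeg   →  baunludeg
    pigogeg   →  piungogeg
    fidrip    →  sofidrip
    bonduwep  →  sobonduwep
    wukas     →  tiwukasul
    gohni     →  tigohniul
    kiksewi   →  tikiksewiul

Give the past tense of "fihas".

baludeg and bonduwep both have last vowel 'e' yet inflect differently (baunludeg, sobonduwep), so the last vowel is not what conditions the rule; the final letter is.
"fihas" ends in -s. The one such stem in the data (wukas → tiwukasul) adds ti- … -ul around the stem, so the same rule applies.
The other patterns: stems ending in -g insert -un- after the first vowel; stems ending in -p add the prefix so-.
So fihas → tifihasul.

tifihasul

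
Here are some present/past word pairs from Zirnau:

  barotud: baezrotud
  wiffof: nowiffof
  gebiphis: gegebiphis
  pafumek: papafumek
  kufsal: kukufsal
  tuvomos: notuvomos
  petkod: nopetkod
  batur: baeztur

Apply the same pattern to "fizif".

petkod and barotud both end in -d yet inflect differently (nopetkod, baezrotud), so the final letter is not what conditions the rule; the last vowel is.
"fizif" has last vowel 'i'. The one such stem in the data (gebiphis → gegebiphis) repeats the first consonant+vowel as a prefix (as do kufsal, pafumek), so the same rule applies.
So fizif → fifizif.

fifizif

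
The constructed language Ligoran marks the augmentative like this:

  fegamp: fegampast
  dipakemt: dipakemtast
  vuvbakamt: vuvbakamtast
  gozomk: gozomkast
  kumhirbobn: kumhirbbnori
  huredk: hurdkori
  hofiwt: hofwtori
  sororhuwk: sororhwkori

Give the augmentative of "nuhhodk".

nuhhdkori

"nuhhodk" has second-to-last letter 'd'. The one such stem in the data (huredk → hurdkori) deletes the last vowel and adds -ori (as do kumhirbobn, hofiwt), so the same rule applies.
The other pattern: stems whose second-to-last letter is 'm' add -ast.
So nuhhodk → nuhhdkori.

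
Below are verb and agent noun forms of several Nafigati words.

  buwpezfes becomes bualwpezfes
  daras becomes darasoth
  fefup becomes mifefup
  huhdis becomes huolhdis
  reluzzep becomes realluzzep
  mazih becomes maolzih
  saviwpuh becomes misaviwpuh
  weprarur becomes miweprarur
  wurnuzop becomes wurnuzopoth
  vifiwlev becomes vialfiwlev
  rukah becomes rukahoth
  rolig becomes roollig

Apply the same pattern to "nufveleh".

fefup and wurnuzop both end in -p yet inflect differently (mifefup, wurnuzopoth), so the final letter is not what conditions the rule; the last vowel is.
"nufveleh" has last vowel 'e'. The stems whose last vowel is 'e' (reluzzep → realluzzep, vifiwlev → vialfiwlev, buwpezfes → bualwpezfes) insert -al- after the first vowel.
The other patterns: stems whose last vowel is 'u' add the prefix mi-; stems whose last vowel is 'a' or 'o' add -oth; stems whose last vowel is 'i' insert -ol- after the first vowel.
So nufveleh → nualfveleh.

nualfveleh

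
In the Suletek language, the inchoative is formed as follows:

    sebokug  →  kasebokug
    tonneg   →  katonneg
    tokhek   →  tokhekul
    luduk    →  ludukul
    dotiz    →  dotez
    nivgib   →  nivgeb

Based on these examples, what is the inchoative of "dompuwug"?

tonneg and tokhek both have last vowel 'e' yet inflect differently (katonneg, tokhekul), so the last vowel is not what conditions the rule; the final letter is.
"dompuwug" ends in -g. The stems ending in -g (sebokug → kasebokug, tonneg → katonneg) add the prefix ka-.
The other patterns: stems ending in -k add -ul; stems ending in -b or -z change the last vowel to 'e'.
So dompuwug → kadompuwug.

kadompuwug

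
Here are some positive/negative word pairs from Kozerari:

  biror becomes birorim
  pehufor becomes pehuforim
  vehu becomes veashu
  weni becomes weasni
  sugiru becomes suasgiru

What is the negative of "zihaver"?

zihaverim

biror and vehu both have 2 vowels yet inflect differently (birorim, veashu), so the number of vowels is not what conditions the rule; whether the stem ends in a vowel or a consonant is.
"zihaver" ends in a consonant. The stems ending in a consonant (biror → birorim, pehufor → pehuforim) add -im.
The other pattern: stems ending in a vowel insert -as- after the first vowel.
So zihaver → zihaverim.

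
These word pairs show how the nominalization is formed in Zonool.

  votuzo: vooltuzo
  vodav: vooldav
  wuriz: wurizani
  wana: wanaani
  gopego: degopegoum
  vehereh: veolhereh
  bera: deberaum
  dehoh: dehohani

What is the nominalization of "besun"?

debesunum

"besun" begins with b-. The one such stem in the data (bera → deberaum) adds de- … -um around the stem, so the same rule applies.
So besun → debesunum.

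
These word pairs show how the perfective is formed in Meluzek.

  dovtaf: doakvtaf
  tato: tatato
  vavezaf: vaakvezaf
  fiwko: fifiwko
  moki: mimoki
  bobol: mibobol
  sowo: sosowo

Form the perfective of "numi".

minumi

"numi" ends in -i. The one such stem in the data (moki → mimoki) adds the prefix mi-, so the same rule applies.
So numi → minumi.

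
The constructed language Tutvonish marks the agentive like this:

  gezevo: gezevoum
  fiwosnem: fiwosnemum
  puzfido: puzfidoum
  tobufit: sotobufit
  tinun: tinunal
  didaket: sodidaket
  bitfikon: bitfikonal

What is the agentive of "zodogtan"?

bitfikon and gezevo both have last vowel 'o' yet inflect differently (bitfikonal, gezevoum), so the last vowel is not what conditions the rule; the final letter is.
"zodogtan" ends in -n. The stems ending in -n (bitfikon → bitfikonal, tinun → tinunal) add -al.
So zodogtan → zodogtanal.

zodogtanal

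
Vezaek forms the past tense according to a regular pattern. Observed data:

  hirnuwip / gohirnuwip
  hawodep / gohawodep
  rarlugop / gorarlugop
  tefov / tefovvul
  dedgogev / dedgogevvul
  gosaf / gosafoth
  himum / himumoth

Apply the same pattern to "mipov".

rarlugop and tefov both have last vowel 'o' yet inflect differently (gorarlugop, tefovvul), so the last vowel is not what conditions the rule; the final letter is.
"mipov" ends in -v. The stems ending in -v (tefov → tefovvul, dedgogev → dedgogevvul) double the final consonant and add -ul.
The other patterns: stems ending in -p add the prefix go-; stems ending in -f or -m add -oth.
So mipov → mipovvul.

mipovvul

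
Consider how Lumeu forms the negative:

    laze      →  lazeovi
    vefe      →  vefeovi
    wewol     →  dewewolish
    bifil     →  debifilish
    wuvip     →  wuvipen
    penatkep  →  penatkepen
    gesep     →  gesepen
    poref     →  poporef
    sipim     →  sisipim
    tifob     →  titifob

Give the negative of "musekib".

mumusekib

bifil and wuvip both have last vowel 'i' yet inflect differently (debifilish, wuvipen), so the last vowel is not what conditions the rule; the final letter is.
"musekib" ends in -b. The one such stem in the data (tifob → titifob) repeats the first consonant+vowel as a prefix (as do poref, sipim), so the same rule applies.
The other patterns: stems ending in -e add -ovi; stems ending in -l add de- … -ish around the stem; stems ending in -p add -en.
So musekib → mumusekib.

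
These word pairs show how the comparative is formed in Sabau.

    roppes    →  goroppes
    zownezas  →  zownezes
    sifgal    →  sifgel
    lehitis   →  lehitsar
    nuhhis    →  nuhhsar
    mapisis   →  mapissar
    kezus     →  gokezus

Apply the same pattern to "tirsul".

gotirsul

zownezas and lehitis both end in -s yet inflect differently (zownezes, lehitsar), so the final letter is not what conditions the rule; the last vowel is.
"tirsul" has last vowel 'u'. The one such stem in the data (kezus → gokezus) adds the prefix go-, so the same rule applies.
The other patterns: stems whose last vowel is 'a' change the last vowel to 'e'; stems whose last vowel is 'i' delete the last vowel and add -ar.
So tirsul → gotirsul.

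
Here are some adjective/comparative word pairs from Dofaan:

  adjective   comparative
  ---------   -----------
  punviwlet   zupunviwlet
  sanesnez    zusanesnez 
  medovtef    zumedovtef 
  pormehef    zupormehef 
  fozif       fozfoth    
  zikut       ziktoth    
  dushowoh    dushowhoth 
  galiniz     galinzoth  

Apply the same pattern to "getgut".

medovtef and fozif both end in -f yet inflect differently (zumedovtef, fozfoth), so the final letter is not what conditions the rule; the last vowel is.
"getgut" has last vowel 'u'. The one such stem in the data (zikut → ziktoth) deletes the last vowel and adds -oth (as do fozif, dushowoh), so the same rule applies.
So getgut → getgtoth.

getgtoth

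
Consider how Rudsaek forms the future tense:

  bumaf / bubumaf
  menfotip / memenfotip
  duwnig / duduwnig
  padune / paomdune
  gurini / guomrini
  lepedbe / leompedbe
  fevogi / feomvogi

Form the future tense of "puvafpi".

puomvafpi

menfotip and gurini both have last vowel 'i' yet inflect differently (memenfotip, guomrini), so the last vowel is not what conditions the rule; whether the stem ends in a vowel or a consonant is.
"puvafpi" ends in a vowel. The stems ending in a vowel (padune → paomdune, gurini → guomrini, lepedbe → leompedbe) insert -om- after the first vowel.
So puvafpi → puomvafpi.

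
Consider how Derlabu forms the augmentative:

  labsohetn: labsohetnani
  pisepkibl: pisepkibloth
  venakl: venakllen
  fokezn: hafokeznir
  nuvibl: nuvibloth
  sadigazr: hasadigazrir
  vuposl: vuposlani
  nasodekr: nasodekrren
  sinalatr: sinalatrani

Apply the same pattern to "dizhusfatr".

dizhusfatrani

sadigazr and nasodekr both end in -r yet inflect differently (hasadigazrir, nasodekrren), so the final letter is not what conditions the rule; the second-to-last letter is.
"dizhusfatr" has second-to-last letter 't'. The stems whose second-to-last letter is 't' (labsohetn → labsohetnani, sinalatr → sinalatrani) add -ani.
The other patterns: stems whose second-to-last letter is 'z' add ha- … -ir around the stem; stems whose second-to-last letter is 'k' double the final consonant and add -en; stems whose second-to-last letter is 'b' add -oth.
So dizhusfatr → dizhusfatrani.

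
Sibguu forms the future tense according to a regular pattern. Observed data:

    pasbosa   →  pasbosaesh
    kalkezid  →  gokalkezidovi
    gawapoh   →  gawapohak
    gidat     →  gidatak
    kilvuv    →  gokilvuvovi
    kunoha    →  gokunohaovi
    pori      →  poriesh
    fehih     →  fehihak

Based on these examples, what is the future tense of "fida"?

"fida" begins with f-. The one such stem in the data (fehih → fehihak) adds -ak, so the same rule applies.
So fida → fidaak.

fidaak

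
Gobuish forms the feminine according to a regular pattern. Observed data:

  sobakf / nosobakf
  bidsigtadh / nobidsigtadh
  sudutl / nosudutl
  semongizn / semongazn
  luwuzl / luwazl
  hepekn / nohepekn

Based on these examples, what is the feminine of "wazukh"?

nowazukh

"wazukh" has second-to-last letter 'k'. The stems whose second-to-last letter is 'k' (sobakf → nosobakf, hepekn → nohepekn) add the prefix no-.
The other pattern: stems whose second-to-last letter is 'z' change the last vowel to 'a'.
So wazukh → nowazukh.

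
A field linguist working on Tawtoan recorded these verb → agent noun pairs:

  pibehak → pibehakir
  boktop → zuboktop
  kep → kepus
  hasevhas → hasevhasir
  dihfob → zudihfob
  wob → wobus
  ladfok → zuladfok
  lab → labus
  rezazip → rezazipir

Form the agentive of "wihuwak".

kep and boktop both end in -p yet inflect differently (kepus, zuboktop), so the final letter is not what conditions the rule; the number of vowels is.
"wihuwak" has 3 vowels. The stems with 3 vowels (hasevhas → hasevhasir, pibehak → pibehakir, rezazip → rezazipir) add -ir.
So wihuwak → wihuwakir.

wihuwakir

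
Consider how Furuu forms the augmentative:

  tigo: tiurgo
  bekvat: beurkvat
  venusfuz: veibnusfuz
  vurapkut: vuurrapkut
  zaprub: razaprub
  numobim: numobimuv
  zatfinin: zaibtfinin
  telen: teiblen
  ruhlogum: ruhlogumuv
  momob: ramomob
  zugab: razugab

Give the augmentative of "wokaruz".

zaprub and vurapkut both have last vowel 'u' yet inflect differently (razaprub, vuurrapkut), so the last vowel is not what conditions the rule; the final letter is.
"wokaruz" ends in -z. The one such stem in the data (venusfuz → veibnusfuz) inserts -ib- after the first vowel (as do zatfinin, telen), so the same rule applies.
The other patterns: stems ending in -b add the prefix ra-; stems ending in -o or -t insert -ur- after the first vowel; stems ending in -m add -uv.
So wokaruz → woibkaruz.

woibkaruz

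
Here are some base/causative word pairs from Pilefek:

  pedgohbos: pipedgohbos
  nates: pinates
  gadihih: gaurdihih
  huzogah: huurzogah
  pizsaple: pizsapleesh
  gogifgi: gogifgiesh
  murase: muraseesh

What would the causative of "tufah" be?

tuurfah

"tufah" ends in -h. The stems ending in -h (gadihih → gaurdihih, huzogah → huurzogah) insert -ur- after the first vowel.
So tufah → tuurfah.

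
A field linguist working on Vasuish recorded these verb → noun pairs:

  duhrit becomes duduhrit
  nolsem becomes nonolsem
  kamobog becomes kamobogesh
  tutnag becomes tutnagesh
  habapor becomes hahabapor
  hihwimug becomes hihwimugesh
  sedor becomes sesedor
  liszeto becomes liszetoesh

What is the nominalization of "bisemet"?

bibisemet

liszeto and sedor both have last vowel 'o' yet inflect differently (liszetoesh, sesedor), so the last vowel is not what conditions the rule; the final letter is.
"bisemet" ends in -t. The one such stem in the data (duhrit → duduhrit) repeats the first consonant+vowel as a prefix (as do sedor, habapor), so the same rule applies.
The other pattern: stems ending in -g or -o add -esh.
So bisemet → bibisemet.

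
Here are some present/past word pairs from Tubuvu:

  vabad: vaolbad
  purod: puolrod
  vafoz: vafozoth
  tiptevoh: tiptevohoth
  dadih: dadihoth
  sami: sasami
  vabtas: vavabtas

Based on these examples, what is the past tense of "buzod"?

buolzod

"buzod" ends in -d. The stems ending in -d (vabad → vaolbad, purod → puolrod) insert -ol- after the first vowel.
So buzod → buolzod.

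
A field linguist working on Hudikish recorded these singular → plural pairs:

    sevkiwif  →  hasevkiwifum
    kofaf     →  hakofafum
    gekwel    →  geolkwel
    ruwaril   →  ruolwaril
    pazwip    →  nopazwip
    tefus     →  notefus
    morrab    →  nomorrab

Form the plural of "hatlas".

nohatlas

sevkiwif and ruwaril both have last vowel 'i' yet inflect differently (hasevkiwifum, ruolwaril), so the last vowel is not what conditions the rule; the final letter is.
"hatlas" ends in -s. The one such stem in the data (tefus → notefus) adds the prefix no-, so the same rule applies.
The other patterns: stems ending in -f add ha- … -um around the stem; stems ending in -l insert -ol- after the first vowel.
So hatlas → nohatlas.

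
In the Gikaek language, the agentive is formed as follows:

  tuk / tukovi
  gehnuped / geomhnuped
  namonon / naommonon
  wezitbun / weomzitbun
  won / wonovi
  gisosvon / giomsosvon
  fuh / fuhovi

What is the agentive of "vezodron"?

veomzodron

"vezodron" has 3 vowels. The stems with 3 vowels (gisosvon → giomsosvon, wezitbun → weomzitbun, gehnuped → geomhnuped) insert -om- after the first vowel.
The other pattern: stems with 1 vowel add -ovi.
So vezodron → veomzodron.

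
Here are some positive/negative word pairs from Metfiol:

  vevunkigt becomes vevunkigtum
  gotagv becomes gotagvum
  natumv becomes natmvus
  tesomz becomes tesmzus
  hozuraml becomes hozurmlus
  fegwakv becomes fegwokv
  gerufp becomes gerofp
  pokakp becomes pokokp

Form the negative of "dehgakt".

dehgokt

"dehgakt" has second-to-last letter 'k'. The stems whose second-to-last letter is 'k' (fegwakv → fegwokv, pokakp → pokokp) change the last vowel to 'o'.
So dehgakt → dehgokt.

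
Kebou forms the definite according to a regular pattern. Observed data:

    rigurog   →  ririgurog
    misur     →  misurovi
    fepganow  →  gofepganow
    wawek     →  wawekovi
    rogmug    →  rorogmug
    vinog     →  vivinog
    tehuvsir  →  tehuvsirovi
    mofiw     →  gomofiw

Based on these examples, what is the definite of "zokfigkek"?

zokfigkekovi

rigurog and fepganow both have last vowel 'o' yet inflect differently (ririgurog, gofepganow), so the last vowel is not what conditions the rule; the final letter is.
"zokfigkek" ends in -k. The one such stem in the data (wawek → wawekovi) adds -ovi, so the same rule applies.
So zokfigkek → zokfigkekovi.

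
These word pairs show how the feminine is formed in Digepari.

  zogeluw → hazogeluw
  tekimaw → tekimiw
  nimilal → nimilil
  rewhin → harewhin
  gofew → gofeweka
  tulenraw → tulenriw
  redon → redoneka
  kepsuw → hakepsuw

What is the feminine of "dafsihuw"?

zogeluw and tekimaw both end in -w yet inflect differently (hazogeluw, tekimiw), so the final letter is not what conditions the rule; the last vowel is.
"dafsihuw" has last vowel 'u'. The stems whose last vowel is 'u' (zogeluw → hazogeluw, kepsuw → hakepsuw) add the prefix ha-.
The other patterns: stems whose last vowel is 'a' change the last vowel to 'i'; stems whose last vowel is 'e' or 'o' add -eka.
So dafsihuw → hadafsihuw.

hadafsihuw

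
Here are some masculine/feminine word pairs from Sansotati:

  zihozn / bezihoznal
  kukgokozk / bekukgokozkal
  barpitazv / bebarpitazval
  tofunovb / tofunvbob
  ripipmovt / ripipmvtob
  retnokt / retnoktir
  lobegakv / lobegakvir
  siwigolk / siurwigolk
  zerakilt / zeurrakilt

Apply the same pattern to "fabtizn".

befabtiznal

ripipmovt and retnokt both end in -t yet inflect differently (ripipmvtob, retnoktir), so the final letter is not what conditions the rule; the second-to-last letter is.
"fabtizn" has second-to-last letter 'z'. The stems whose second-to-last letter is 'z' (zihozn → bezihoznal, kukgokozk → bekukgokozkal, barpitazv → bebarpitazval) add be- … -al around the stem.
The other patterns: stems whose second-to-last letter is 'v' delete the last vowel and add -ob; stems whose second-to-last letter is 'k' add -ir; stems whose second-to-last letter is 'l' insert -ur- after the first vowel.
So fabtizn → befabtiznal.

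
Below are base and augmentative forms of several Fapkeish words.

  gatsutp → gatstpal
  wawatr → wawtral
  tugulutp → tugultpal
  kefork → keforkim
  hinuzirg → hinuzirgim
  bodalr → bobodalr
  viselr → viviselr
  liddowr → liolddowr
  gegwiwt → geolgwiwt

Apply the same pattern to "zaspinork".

wawatr and bodalr both end in -r yet inflect differently (wawtral, bobodalr), so the final letter is not what conditions the rule; the second-to-last letter is.
"zaspinork" has second-to-last letter 'r'. The stems whose second-to-last letter is 'r' (kefork → keforkim, hinuzirg → hinuzirgim) add -im.
The other patterns: stems whose second-to-last letter is 't' delete the last vowel and add -al; stems whose second-to-last letter is 'l' repeat the first consonant+vowel as a prefix; stems whose second-to-last letter is 'w' insert -ol- after the first vowel.
So zaspinork → zaspinorkim.

zaspinorkim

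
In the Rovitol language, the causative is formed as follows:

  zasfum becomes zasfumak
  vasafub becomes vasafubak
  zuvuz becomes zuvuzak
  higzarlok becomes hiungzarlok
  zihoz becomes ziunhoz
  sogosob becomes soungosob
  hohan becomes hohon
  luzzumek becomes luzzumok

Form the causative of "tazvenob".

"tazvenob" has last vowel 'o'. The stems whose last vowel is 'o' (higzarlok → hiungzarlok, zihoz → ziunhoz, sogosob → soungosob) insert -un- after the first vowel.
The other patterns: stems whose last vowel is 'u' add -ak; stems whose last vowel is 'a' or 'e' change the last vowel to 'o'.
So tazvenob → taunzvenob.

taunzvenob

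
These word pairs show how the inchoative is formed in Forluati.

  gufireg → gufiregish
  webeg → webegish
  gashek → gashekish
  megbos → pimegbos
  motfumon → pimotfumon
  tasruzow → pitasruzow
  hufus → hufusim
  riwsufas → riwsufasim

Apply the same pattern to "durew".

durewish

megbos and hufus both end in -s yet inflect differently (pimegbos, hufusim), so the final letter is not what conditions the rule; the last vowel is.
"durew" has last vowel 'e'. The stems whose last vowel is 'e' (gufireg → gufiregish, webeg → webegish, gashek → gashekish) add -ish.
The other patterns: stems whose last vowel is 'o' add the prefix pi-; stems whose last vowel is 'a' or 'u' add -im.
So durew → durewish.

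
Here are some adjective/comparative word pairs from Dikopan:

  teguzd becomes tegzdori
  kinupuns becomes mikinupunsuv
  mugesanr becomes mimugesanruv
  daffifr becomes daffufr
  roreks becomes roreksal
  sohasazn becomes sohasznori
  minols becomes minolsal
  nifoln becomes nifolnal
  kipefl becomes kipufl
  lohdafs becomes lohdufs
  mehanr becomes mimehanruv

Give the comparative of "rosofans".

mirosofansuv

lohdafs and kinupuns both end in -s yet inflect differently (lohdufs, mikinupunsuv), so the final letter is not what conditions the rule; the second-to-last letter is.
"rosofans" has second-to-last letter 'n'. The stems whose second-to-last letter is 'n' (kinupuns → mikinupunsuv, mehanr → mimehanruv, mugesanr → mimugesanruv) add mi- … -uv around the stem.
So rosofans → mirosofansuv.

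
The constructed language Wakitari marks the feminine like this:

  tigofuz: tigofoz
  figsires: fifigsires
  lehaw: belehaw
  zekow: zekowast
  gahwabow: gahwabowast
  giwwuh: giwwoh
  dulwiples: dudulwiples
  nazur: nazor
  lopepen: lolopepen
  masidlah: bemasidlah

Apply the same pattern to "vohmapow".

giwwuh and masidlah both end in -h yet inflect differently (giwwoh, bemasidlah), so the final letter is not what conditions the rule; the last vowel is.
"vohmapow" has last vowel 'o'. The stems whose last vowel is 'o' (gahwabow → gahwabowast, zekow → zekowast) add -ast.
So vohmapow → vohmapowast.

vohmapowast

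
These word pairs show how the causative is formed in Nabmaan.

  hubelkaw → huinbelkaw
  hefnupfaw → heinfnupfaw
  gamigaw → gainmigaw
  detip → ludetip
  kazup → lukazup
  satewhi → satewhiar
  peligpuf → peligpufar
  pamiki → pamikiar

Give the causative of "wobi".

wobiar

detip and satewhi both have last vowel 'i' yet inflect differently (ludetip, satewhiar), so the last vowel is not what conditions the rule; the final letter is.
"wobi" ends in -i. The stems ending in -i (satewhi → satewhiar, pamiki → pamikiar) add -ar.
So wobi → wobiar.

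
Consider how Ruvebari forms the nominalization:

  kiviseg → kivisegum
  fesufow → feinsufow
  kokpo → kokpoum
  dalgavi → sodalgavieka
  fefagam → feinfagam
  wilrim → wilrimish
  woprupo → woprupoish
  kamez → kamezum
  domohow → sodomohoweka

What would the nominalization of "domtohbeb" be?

wilrim and fefagam both end in -m yet inflect differently (wilrimish, feinfagam), so the final letter is not what conditions the rule; the first letter is.
"domtohbeb" begins with d-. The stems beginning with d- (dalgavi → sodalgavieka, domohow → sodomohoweka) add so- … -eka around the stem.
The other patterns: stems beginning with w- add -ish; stems beginning with f- insert -in- after the first vowel; stems beginning with k- add -um.
So domtohbeb → sodomtohbebeka.

sodomtohbebeka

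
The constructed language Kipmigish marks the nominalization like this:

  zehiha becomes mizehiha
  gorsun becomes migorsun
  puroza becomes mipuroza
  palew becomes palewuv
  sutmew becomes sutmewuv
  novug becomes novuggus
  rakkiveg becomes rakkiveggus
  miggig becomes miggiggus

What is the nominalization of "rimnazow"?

gorsun and novug both have last vowel 'u' yet inflect differently (migorsun, novuggus), so the last vowel is not what conditions the rule; the final letter is.
"rimnazow" ends in -w. The stems ending in -w (palew → palewuv, sutmew → sutmewuv) add -uv.
So rimnazow → rimnazowuv.

rimnazowuv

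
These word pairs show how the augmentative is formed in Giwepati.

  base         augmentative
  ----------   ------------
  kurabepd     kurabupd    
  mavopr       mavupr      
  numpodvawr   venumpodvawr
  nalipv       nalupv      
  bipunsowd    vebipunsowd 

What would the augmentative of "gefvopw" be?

bipunsowd and kurabepd both end in -d yet inflect differently (vebipunsowd, kurabupd), so the final letter is not what conditions the rule; the second-to-last letter is.
"gefvopw" has second-to-last letter 'p'. The stems whose second-to-last letter is 'p' (nalipv → nalupv, kurabepd → kurabupd, mavopr → mavupr) change the last vowel to 'u'.
So gefvopw → gefvupw.

gefvupw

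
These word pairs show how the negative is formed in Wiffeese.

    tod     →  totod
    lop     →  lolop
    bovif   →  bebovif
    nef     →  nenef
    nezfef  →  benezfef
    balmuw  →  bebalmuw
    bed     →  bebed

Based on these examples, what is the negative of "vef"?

vevef

nef and nezfef both end in -f yet inflect differently (nenef, benezfef), so the final letter is not what conditions the rule; the number of vowels is.
"vef" has 1 vowel. The stems with 1 vowel (tod → totod, bed → bebed, lop → lolop) repeat the first consonant+vowel as a prefix.
So vef → vevef.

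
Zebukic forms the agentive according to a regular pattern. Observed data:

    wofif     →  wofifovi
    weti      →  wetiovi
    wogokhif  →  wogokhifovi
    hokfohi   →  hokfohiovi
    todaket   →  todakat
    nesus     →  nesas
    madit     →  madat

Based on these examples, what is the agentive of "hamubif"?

hamubifovi

wofif and madit both have last vowel 'i' yet inflect differently (wofifovi, madat), so the last vowel is not what conditions the rule; the final letter is.
"hamubif" ends in -f. The stems ending in -f (wofif → wofifovi, wogokhif → wogokhifovi) add -ovi.
So hamubif → hamubifovi.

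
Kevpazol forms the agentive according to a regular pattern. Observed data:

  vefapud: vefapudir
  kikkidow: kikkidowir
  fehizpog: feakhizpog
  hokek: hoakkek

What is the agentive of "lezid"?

lezidir

kikkidow and fehizpog both have last vowel 'o' yet inflect differently (kikkidowir, feakhizpog), so the last vowel is not what conditions the rule; the final letter is.
"lezid" ends in -d. The one such stem in the data (vefapud → vefapudir) adds -ir, so the same rule applies.
So lezid → lezidir.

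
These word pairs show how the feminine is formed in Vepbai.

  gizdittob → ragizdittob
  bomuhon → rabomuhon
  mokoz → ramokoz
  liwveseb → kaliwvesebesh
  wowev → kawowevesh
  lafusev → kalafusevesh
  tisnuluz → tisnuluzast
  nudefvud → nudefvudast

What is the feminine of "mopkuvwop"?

gizdittob and liwveseb both end in -b yet inflect differently (ragizdittob, kaliwvesebesh), so the final letter is not what conditions the rule; the last vowel is.
"mopkuvwop" has last vowel 'o'. The stems whose last vowel is 'o' (gizdittob → ragizdittob, bomuhon → rabomuhon, mokoz → ramokoz) add the prefix ra-.
So mopkuvwop → ramopkuvwop.

ramopkuvwop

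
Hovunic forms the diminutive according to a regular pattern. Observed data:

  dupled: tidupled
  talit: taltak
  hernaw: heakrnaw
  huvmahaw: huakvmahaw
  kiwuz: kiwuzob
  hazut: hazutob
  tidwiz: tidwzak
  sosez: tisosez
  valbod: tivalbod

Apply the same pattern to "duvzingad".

"duvzingad" has last vowel 'a'. The stems whose last vowel is 'a' (huvmahaw → huakvmahaw, hernaw → heakrnaw) insert -ak- after the first vowel.
The other patterns: stems whose last vowel is 'i' delete the last vowel and add -ak; stems whose last vowel is 'e' or 'o' add the prefix ti-; stems whose last vowel is 'u' add -ob.
So duvzingad → duakvzingad.

duakvzingad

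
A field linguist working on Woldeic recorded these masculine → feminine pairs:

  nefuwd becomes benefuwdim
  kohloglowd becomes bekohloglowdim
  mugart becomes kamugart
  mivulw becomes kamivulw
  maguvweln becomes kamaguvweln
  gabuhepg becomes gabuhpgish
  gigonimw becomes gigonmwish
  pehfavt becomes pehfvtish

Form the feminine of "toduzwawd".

mivulw and gigonimw both end in -w yet inflect differently (kamivulw, gigonmwish), so the final letter is not what conditions the rule; the second-to-last letter is.
"toduzwawd" has second-to-last letter 'w'. The stems whose second-to-last letter is 'w' (nefuwd → benefuwdim, kohloglowd → bekohloglowdim) add be- … -im around the stem.
The other patterns: stems whose second-to-last letter is 'l' or 'r' add the prefix ka-; stems whose second-to-last letter is 'm', 'p' or 'v' delete the last vowel and add -ish.
So toduzwawd → betoduzwawdim.

betoduzwawdim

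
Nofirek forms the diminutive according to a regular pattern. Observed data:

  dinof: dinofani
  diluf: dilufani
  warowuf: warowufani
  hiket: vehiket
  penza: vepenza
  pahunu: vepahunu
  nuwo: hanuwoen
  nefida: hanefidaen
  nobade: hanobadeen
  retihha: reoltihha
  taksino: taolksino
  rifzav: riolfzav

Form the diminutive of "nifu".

hanifuen

penza and nefida both end in -a yet inflect differently (vepenza, hanefidaen), so the final letter is not what conditions the rule; the first letter is.
"nifu" begins with n-. The stems beginning with n- (nuwo → hanuwoen, nefida → hanefidaen, nobade → hanobadeen) add ha- … -en around the stem.
So nifu → hanifuen.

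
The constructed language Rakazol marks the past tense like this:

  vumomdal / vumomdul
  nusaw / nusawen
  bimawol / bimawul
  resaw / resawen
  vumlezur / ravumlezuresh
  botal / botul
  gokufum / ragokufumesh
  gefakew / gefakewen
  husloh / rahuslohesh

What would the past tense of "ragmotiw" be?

vumomdal and resaw both have last vowel 'a' yet inflect differently (vumomdul, resawen), so the last vowel is not what conditions the rule; the final letter is.
"ragmotiw" ends in -w. The stems ending in -w (gefakew → gefakewen, resaw → resawen, nusaw → nusawen) add -en.
The other patterns: stems ending in -l change the last vowel to 'u'; stems ending in -h, -m or -r add ra- … -esh around the stem.
So ragmotiw → ragmotiwen.

ragmotiwen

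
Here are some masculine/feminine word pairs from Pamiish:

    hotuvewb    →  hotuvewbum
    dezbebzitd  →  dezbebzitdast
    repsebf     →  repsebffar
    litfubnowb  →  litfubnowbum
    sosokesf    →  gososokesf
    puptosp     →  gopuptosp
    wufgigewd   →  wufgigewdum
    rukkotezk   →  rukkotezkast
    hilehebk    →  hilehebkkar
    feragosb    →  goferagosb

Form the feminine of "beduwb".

beduwbum

litfubnowb and feragosb both end in -b yet inflect differently (litfubnowbum, goferagosb), so the final letter is not what conditions the rule; the second-to-last letter is.
"beduwb" has second-to-last letter 'w'. The stems whose second-to-last letter is 'w' (wufgigewd → wufgigewdum, litfubnowb → litfubnowbum, hotuvewb → hotuvewbum) add -um.
So beduwb → beduwbum.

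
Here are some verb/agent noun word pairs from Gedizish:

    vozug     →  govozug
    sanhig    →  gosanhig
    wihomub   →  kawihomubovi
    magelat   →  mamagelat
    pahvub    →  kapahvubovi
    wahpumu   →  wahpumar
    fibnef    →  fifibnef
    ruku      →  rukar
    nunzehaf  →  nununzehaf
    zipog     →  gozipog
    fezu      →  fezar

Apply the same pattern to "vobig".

fezu and vozug both have last vowel 'u' yet inflect differently (fezar, govozug), so the last vowel is not what conditions the rule; the final letter is.
"vobig" ends in -g. The stems ending in -g (sanhig → gosanhig, zipog → gozipog, vozug → govozug) add the prefix go-.
The other patterns: stems ending in -u drop the final letter and add -ar; stems ending in -b add ka- … -ovi around the stem; stems ending in -f or -t repeat the first consonant+vowel as a prefix.
So vobig → govobig.

govobig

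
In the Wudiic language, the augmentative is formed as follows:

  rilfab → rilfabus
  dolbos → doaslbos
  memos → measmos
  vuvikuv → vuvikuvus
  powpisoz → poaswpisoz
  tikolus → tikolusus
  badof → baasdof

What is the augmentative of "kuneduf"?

kunedufus

"kuneduf" has last vowel 'u'. The stems whose last vowel is 'u' (vuvikuv → vuvikuvus, tikolus → tikolusus) add -us.
So kuneduf → kunedufus.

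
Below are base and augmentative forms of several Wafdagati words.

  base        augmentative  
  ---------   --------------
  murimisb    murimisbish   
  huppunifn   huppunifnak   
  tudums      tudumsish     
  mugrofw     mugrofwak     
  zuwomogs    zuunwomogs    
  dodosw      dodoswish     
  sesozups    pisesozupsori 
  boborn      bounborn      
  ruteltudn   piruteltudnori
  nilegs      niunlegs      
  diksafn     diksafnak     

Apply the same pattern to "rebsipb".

pirebsipbori

"rebsipb" has second-to-last letter 'p'. The one such stem in the data (sesozups → pisesozupsori) adds pi- … -ori around the stem, so the same rule applies.
So rebsipb → pirebsipbori.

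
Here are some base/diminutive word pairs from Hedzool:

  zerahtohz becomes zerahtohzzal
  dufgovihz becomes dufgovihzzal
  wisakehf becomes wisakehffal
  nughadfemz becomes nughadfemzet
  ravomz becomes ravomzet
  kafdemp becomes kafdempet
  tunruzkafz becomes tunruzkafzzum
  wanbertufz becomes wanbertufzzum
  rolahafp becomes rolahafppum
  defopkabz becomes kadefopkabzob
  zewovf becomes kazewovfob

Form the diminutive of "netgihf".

zerahtohz and nughadfemz both end in -z yet inflect differently (zerahtohzzal, nughadfemzet), so the final letter is not what conditions the rule; the second-to-last letter is.
"netgihf" has second-to-last letter 'h'. The stems whose second-to-last letter is 'h' (zerahtohz → zerahtohzzal, dufgovihz → dufgovihzzal, wisakehf → wisakehffal) double the final consonant and add -al.
So netgihf → netgihffal.

netgihffal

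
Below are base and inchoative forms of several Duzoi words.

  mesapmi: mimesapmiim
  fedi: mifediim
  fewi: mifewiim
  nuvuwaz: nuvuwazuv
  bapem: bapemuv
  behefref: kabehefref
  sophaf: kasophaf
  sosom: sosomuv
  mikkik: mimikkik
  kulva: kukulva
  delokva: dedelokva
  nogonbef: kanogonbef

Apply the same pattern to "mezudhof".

nuvuwaz and sophaf both have last vowel 'a' yet inflect differently (nuvuwazuv, kasophaf), so the last vowel is not what conditions the rule; the final letter is.
"mezudhof" ends in -f. The stems ending in -f (sophaf → kasophaf, behefref → kabehefref, nogonbef → kanogonbef) add the prefix ka-.
So mezudhof → kamezudhof.

kamezudhof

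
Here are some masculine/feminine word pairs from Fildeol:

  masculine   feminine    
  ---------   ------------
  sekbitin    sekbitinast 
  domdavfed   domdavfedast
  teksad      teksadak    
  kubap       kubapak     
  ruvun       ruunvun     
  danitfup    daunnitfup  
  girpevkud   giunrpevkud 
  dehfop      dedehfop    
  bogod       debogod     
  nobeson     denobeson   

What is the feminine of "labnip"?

labnipast

domdavfed and teksad both end in -d yet inflect differently (domdavfedast, teksadak), so the final letter is not what conditions the rule; the last vowel is.
"labnip" has last vowel 'i'. The one such stem in the data (sekbitin → sekbitinast) adds -ast, so the same rule applies.
The other patterns: stems whose last vowel is 'a' add -ak; stems whose last vowel is 'u' insert -un- after the first vowel; stems whose last vowel is 'o' add the prefix de-.
So labnip → labnipast.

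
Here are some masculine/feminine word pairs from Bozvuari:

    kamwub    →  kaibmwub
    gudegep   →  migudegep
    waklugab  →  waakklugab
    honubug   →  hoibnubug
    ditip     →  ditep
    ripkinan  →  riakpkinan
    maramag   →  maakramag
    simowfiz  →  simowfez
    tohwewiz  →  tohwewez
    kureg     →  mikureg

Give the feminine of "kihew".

mikihew

"kihew" has last vowel 'e'. The stems whose last vowel is 'e' (gudegep → migudegep, kureg → mikureg) add the prefix mi-.
So kihew → mikihew.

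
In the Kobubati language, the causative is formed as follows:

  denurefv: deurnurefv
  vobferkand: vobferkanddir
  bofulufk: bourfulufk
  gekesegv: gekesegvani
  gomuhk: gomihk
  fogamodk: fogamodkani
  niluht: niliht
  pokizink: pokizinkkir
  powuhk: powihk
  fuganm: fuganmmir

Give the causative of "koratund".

koratunddir

fogamodk and pokizink both end in -k yet inflect differently (fogamodkani, pokizinkkir), so the final letter is not what conditions the rule; the second-to-last letter is.
"koratund" has second-to-last letter 'n'. The stems whose second-to-last letter is 'n' (pokizink → pokizinkkir, vobferkand → vobferkanddir, fuganm → fuganmmir) double the final consonant and add -ir.
The other patterns: stems whose second-to-last letter is 'd' or 'g' add -ani; stems whose second-to-last letter is 'h' change the last vowel to 'i'; stems whose second-to-last letter is 'f' insert -ur- after the first vowel.
So koratund → koratunddir.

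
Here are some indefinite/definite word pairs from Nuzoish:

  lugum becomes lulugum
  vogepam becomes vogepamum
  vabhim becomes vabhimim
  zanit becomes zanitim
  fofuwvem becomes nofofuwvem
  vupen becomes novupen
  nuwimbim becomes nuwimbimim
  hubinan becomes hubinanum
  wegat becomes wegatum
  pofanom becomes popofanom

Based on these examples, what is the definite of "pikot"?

fofuwvem and vabhim both end in -m yet inflect differently (nofofuwvem, vabhimim), so the final letter is not what conditions the rule; the last vowel is.
"pikot" has last vowel 'o'. The one such stem in the data (pofanom → popofanom) repeats the first consonant+vowel as a prefix (as does lugum), so the same rule applies.
The other patterns: stems whose last vowel is 'e' add the prefix no-; stems whose last vowel is 'i' add -im; stems whose last vowel is 'a' add -um.
So pikot → pipikot.

pipikot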